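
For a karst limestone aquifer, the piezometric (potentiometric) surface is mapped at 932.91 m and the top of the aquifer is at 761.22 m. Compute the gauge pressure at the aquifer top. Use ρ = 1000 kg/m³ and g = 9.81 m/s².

P ≈ 1680 kPa

Pressure head at the aquifer top: ψ = h − z = 932.91 − 761.22 = 171.69 m.
P = ρgψ = 1000 × 9.81 × 171.69 = 1684279 Pa ≈ 1680 kPa.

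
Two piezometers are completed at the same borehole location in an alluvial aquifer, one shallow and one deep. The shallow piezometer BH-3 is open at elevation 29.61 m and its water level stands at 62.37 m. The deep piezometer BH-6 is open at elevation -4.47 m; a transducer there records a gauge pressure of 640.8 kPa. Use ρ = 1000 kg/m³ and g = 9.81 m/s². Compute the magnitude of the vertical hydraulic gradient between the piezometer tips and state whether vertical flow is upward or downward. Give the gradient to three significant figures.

Total head at BH-3: h = 62.37 m (water level in the standpipe).
Pressure head at BH-6: ψ = P/(ρg) = 640.8×1000 / (1000 × 9.81) = 65.32 m.
Total head at BH-6: h = z + ψ = -4.47 + 65.32 = 60.85 m.
Δh = h(BH-3) − h(BH-6) = 62.37 − 60.85 = 1.52 m.
Vertical separation Δz = 29.61 − (-4.47) = 34.08 m.
|i_v| = |Δh| / Δz = 1.52 / 34.08 = 0.0446.
Head is higher in the shallow piezometer, so vertical flow is downward (recharge condition).

|i_v| ≈ 0.0446; vertical flow is downward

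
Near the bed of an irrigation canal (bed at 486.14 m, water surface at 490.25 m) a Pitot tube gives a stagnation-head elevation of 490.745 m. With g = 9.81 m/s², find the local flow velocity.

v ≈ 3.12 m/s

Near the bed, under hydrostatic conditions, the piezometric head (z + ψ) equals the free-surface elevation, 490.25 m.
Velocity head = total − piezometric = 490.745 − 490.25 = 0.495 m.
v = √(2g·h_v) = √(2 × 9.81 × 0.495) = 3.12 m/s.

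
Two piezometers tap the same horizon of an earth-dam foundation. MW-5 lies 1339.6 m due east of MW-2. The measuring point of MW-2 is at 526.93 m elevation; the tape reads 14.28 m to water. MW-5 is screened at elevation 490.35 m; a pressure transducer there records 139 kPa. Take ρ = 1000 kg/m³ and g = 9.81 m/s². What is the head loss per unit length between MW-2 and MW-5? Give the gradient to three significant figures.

Total head at MW-2: h = 526.93 − 14.28 = 512.65 m.
Pressure head at MW-5: ψ = P/(ρg) = 139×1000 / (1000 × 9.81) = 14.17 m.
Total head at MW-5: h = z + ψ = 490.35 + 14.17 = 504.52 m.
Head difference: h(MW-2) − h(MW-5) = 512.65 − 504.52 = 8.13 m.
Hydraulic gradient: i = |Δh| / L = 8.13 / 1339.6 = 0.00607.

i ≈ 0.00607 m/m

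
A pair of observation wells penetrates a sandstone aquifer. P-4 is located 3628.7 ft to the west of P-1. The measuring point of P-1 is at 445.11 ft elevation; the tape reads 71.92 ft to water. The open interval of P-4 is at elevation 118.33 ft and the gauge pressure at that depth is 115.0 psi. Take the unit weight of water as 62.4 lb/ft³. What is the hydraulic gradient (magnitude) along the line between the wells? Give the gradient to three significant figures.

Total head at P-1: h = 445.11 − 71.92 = 373.19 ft.
Pressure head at P-4: ψ = 144·P/γ = 144 × 115.0 / 62.4 = 265.38 ft.
Total head at P-4: h = z + ψ = 118.33 + 265.38 = 383.71 ft.
Head difference: h(P-1) − h(P-4) = 373.19 − 383.71 = -10.52 ft.
Hydraulic gradient: i = |Δh| / L = 10.52 / 3628.7 = 0.00290.

i ≈ 0.00290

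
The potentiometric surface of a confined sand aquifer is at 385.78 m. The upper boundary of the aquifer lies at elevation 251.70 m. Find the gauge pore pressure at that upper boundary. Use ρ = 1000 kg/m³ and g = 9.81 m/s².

Pressure head at the aquifer top: ψ = h − z = 385.78 − 251.70 = 134.08 m.
P = ρgψ = 1000 × 9.81 × 134.08 = 1315325 Pa ≈ 1320 kPa.

P ≈ 1320 kPa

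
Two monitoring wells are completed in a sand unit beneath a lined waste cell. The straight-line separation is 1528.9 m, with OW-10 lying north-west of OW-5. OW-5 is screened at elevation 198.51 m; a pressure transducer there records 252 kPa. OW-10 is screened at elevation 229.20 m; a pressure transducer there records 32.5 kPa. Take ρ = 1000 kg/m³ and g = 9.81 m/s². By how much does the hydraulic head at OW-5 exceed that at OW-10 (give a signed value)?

Δh ≈ -8.31 m

Pressure head at OW-5: ψ = P/(ρg) = 252×1000 / (1000 × 9.81) = 25.69 m.
Total head at OW-5: h = z + ψ = 198.51 + 25.69 = 224.20 m.
Pressure head at OW-10: ψ = P/(ρg) = 32.5×1000 / (1000 × 9.81) = 3.31 m.
Total head at OW-10: h = z + ψ = 229.20 + 3.31 = 232.51 m.
Head difference: h(OW-5) − h(OW-10) = 224.20 − 232.51 = -8.31 m.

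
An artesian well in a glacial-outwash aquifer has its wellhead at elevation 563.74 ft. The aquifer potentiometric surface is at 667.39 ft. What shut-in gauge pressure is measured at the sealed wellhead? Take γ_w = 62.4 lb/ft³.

Head above the cap: Δh = 667.39 − 563.74 = 103.65 ft.
P = γΔh/144 = 62.4 × 103.65 / 144 = 44.9 psi.

P ≈ 44.9 psi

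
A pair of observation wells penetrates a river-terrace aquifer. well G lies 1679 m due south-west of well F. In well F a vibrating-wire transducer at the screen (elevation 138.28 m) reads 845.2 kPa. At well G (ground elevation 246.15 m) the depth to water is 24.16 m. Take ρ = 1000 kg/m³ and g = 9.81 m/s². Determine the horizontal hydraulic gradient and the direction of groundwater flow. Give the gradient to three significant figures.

i ≈ 0.00146; groundwater flows toward the south-west

Pressure head at well F: ψ = P/(ρg) = 845.2×1000 / (1000 × 9.81) = 86.16 m.
Total head at well F: h = z + ψ = 138.28 + 86.16 = 224.44 m.
Total head at well G: h = 246.15 − 24.16 = 221.99 m.
Head difference: h(well F) − h(well G) = 224.44 − 221.99 = 2.45 m.
Hydraulic gradient: i = |Δh| / L = 2.45 / 1679 = 0.00146.
Flow is from higher to lower head: from well F toward well G, i.e. toward the south-west.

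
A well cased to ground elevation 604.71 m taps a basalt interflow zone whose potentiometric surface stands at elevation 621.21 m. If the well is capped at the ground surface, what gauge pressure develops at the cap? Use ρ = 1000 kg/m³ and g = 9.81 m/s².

Head above the cap: Δh = 621.21 − 604.71 = 16.50 m.
P = ρgΔh = 1000 × 9.81 × 16.50 = 161865 Pa ≈ 162 kPa.

P ≈ 162 kPa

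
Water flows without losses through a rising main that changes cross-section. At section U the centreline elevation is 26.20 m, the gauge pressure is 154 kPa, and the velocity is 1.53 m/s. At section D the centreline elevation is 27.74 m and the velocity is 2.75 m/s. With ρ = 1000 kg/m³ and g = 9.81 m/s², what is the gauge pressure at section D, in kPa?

P₂ ≈ 136 kPa

Pressure head at U: ψ₁ = P₁/(ρg) = 154×1000 / (1000 × 9.81) = 15.70 m.
Velocity heads: v₁²/2g = 1.53²/19.62 = 0.119 m; v₂²/2g = 2.75²/19.62 = 0.385 m.
Total head H = z₁ + ψ₁ + v₁²/2g = 26.20 + 15.70 + 0.119 = 42.02 m.
ψ₂ = H − z₂ − v₂²/2g = 42.02 − 27.74 − 0.385 = 13.90 m.
P₂ = ρgψ₂ = 1000 × 9.81 × 13.90 ≈ 136 kPa.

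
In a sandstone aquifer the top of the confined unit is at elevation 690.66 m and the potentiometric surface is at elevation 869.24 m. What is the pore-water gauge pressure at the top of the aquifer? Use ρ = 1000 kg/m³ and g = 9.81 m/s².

Pressure head at the aquifer top: ψ = h − z = 869.24 − 690.66 = 178.58 m.
P = ρgψ = 1000 × 9.81 × 178.58 = 1751870 Pa ≈ 1750 kPa.

P ≈ 1750 kPa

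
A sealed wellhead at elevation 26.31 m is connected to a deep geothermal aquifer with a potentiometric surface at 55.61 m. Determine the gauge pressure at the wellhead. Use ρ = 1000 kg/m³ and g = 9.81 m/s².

P ≈ 287 kPa

Head above the cap: Δh = 55.61 − 26.31 = 29.30 m.
P = ρgΔh = 1000 × 9.81 × 29.30 = 287433 Pa ≈ 287 kPa.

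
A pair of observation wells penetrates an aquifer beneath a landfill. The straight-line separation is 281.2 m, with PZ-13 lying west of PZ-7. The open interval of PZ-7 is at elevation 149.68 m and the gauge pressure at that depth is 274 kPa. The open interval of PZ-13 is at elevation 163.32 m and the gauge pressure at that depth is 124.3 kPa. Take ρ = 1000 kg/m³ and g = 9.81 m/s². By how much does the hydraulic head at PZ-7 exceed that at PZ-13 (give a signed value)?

Δh ≈ 1.62 m

Pressure head at PZ-7: ψ = P/(ρg) = 274×1000 / (1000 × 9.81) = 27.93 m.
Total head at PZ-7: h = z + ψ = 149.68 + 27.93 = 177.61 m.
Pressure head at PZ-13: ψ = P/(ρg) = 124.3×1000 / (1000 × 9.81) = 12.67 m.
Total head at PZ-13: h = z + ψ = 163.32 + 12.67 = 175.99 m.
Head difference: h(PZ-7) − h(PZ-13) = 177.61 − 175.99 = 1.62 m.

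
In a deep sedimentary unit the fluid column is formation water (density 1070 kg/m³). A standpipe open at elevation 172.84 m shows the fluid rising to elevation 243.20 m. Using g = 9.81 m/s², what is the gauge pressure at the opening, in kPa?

P ≈ 739 kPa

Pressure head ψ = h − z = 243.20 − 172.84 = 70.36 m.
P = ρgψ = 1070 × 9.81 × 70.36 = 738548 Pa ≈ 739 kPa.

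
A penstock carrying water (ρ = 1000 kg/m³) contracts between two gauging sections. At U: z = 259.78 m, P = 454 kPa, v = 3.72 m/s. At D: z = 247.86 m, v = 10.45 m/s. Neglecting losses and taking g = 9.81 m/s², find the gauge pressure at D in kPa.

P₂ ≈ 523 kPa

Pressure head at U: ψ₁ = P₁/(ρg) = 454×1000 / (1000 × 9.81) = 46.28 m.
Velocity heads: v₁²/2g = 3.72²/19.62 = 0.705 m; v₂²/2g = 10.45²/19.62 = 5.566 m.
Total head H = z₁ + ψ₁ + v₁²/2g = 259.78 + 46.28 + 0.705 = 306.76 m.
ψ₂ = H − z₂ − v₂²/2g = 306.76 − 247.86 − 5.566 = 53.33 m.
P₂ = ρgψ₂ = 1000 × 9.81 × 53.33 ≈ 523 kPa.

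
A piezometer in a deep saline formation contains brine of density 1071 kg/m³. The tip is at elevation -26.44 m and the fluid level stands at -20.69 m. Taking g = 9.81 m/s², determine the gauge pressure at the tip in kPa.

P ≈ 60.4 kPa

Pressure head ψ = h − z = -20.69 − (-26.44) = 5.75 m.
P = ρgψ = 1071 × 9.81 × 5.75 = 60412 Pa ≈ 60.4 kPa.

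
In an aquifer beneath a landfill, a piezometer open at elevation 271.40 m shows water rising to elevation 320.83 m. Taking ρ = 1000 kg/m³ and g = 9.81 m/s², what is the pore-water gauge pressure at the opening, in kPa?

Pressure head ψ = h − z = 320.83 − 271.40 = 49.43 m.
P = ρgψ = 1000 × 9.81 × 49.43 = 484908 Pa ≈ 485 kPa.

P ≈ 485 kPa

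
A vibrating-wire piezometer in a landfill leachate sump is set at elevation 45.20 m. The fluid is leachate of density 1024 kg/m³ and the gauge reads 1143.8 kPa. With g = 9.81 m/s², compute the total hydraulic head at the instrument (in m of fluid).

h ≈ 159.06 m

ψ = P/(ρg) = 1143.8×1000 / (1024 × 9.81) = 113.86 m.
h = z + ψ = 45.20 + 113.86 = 159.06 m.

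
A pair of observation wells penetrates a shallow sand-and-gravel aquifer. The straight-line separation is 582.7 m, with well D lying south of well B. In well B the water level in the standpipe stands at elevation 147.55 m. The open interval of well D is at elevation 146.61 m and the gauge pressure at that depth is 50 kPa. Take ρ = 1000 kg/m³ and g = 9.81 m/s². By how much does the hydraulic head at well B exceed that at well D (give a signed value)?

Total head at well B: h = 147.55 m (water level in the piezometer is the total head).
Pressure head at well D: ψ = P/(ρg) = 50×1000 / (1000 × 9.81) = 5.10 m.
Total head at well D: h = z + ψ = 146.61 + 5.10 = 151.71 m.
Head difference: h(well B) − h(well D) = 147.55 − 151.71 = -4.16 m.

Δh ≈ -4.16 m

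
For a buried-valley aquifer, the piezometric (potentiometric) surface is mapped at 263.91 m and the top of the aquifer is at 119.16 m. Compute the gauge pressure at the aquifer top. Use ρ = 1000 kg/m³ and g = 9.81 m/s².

Pressure head at the aquifer top: ψ = h − z = 263.91 − 119.16 = 144.75 m.
P = ρgψ = 1000 × 9.81 × 144.75 = 1419998 Pa ≈ 1420 kPa.

P ≈ 1420 kPa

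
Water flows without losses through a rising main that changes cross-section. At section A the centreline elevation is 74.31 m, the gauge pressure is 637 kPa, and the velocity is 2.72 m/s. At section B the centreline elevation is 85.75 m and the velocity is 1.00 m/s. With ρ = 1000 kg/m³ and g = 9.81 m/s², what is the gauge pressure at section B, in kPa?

Pressure head at A: ψ₁ = P₁/(ρg) = 637×1000 / (1000 × 9.81) = 64.93 m.
Velocity heads: v₁²/2g = 2.72²/19.62 = 0.377 m; v₂²/2g = 1.00²/19.62 = 0.051 m.
Total head H = z₁ + ψ₁ + v₁²/2g = 74.31 + 64.93 + 0.377 = 139.62 m.
ψ₂ = H − z₂ − v₂²/2g = 139.62 − 85.75 − 0.051 = 53.82 m.
P₂ = ρgψ₂ = 1000 × 9.81 × 53.82 ≈ 528 kPa.

P₂ ≈ 528 kPa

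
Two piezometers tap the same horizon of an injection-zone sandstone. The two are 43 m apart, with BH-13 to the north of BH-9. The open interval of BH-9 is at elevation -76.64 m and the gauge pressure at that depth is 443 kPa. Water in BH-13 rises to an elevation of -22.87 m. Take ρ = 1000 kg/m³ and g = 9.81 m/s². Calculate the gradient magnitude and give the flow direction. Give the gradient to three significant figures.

Pressure head at BH-9: ψ = P/(ρg) = 443×1000 / (1000 × 9.81) = 45.16 m.
Total head at BH-9: h = z + ψ = -76.64 + 45.16 = -31.48 m.
Total head at BH-13: h = -22.87 m (water level in the piezometer is the total head).
Head difference: h(BH-9) − h(BH-13) = -31.48 − (-22.87) = -8.61 m.
Hydraulic gradient: i = |Δh| / L = 8.61 / 43 = 0.200.
Flow is from higher to lower head: from BH-13 toward BH-9, i.e. toward the south.

i ≈ 0.200; groundwater flows toward the south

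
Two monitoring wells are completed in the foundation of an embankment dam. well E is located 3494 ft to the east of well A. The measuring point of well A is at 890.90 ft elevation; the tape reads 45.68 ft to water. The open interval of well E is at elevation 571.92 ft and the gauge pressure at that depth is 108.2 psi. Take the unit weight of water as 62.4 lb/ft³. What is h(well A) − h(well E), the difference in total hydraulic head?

Total head at well A: h = 890.90 − 45.68 = 845.22 ft.
Pressure head at well E: ψ = 144·P/γ = 144 × 108.2 / 62.4 = 249.69 ft.
Total head at well E: h = z + ψ = 571.92 + 249.69 = 821.61 ft.
Head difference: h(well A) − h(well E) = 845.22 − 821.61 = 23.61 ft.

Δh ≈ 23.61 ft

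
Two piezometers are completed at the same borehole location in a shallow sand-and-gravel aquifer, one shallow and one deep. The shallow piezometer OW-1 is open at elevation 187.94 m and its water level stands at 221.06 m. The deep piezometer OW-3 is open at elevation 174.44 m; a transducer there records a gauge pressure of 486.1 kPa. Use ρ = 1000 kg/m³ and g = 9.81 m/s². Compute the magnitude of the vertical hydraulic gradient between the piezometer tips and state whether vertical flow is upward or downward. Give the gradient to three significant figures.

|i_v| ≈ 0.217; vertical flow is upward

Total head at OW-1: h = 221.06 m (water level in the standpipe).
Pressure head at OW-3: ψ = P/(ρg) = 486.1×1000 / (1000 × 9.81) = 49.55 m.
Total head at OW-3: h = z + ψ = 174.44 + 49.55 = 223.99 m.
Δh = h(OW-1) − h(OW-3) = 221.06 − 223.99 = -2.93 m.
Vertical separation Δz = 187.94 − 174.44 = 13.50 m.
|i_v| = |Δh| / Δz = 2.93 / 13.50 = 0.217.
Head is higher in the deep piezometer, so vertical flow is upward (discharge condition).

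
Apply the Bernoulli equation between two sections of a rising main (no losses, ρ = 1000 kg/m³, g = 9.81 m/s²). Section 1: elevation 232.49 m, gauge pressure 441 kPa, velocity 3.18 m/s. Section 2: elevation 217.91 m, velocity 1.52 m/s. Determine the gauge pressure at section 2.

Pressure head at 1: ψ₁ = P₁/(ρg) = 441×1000 / (1000 × 9.81) = 44.95 m.
Velocity heads: v₁²/2g = 3.18²/19.62 = 0.515 m; v₂²/2g = 1.52²/19.62 = 0.118 m.
Total head H = z₁ + ψ₁ + v₁²/2g = 232.49 + 44.95 + 0.515 = 277.95 m.
ψ₂ = H − z₂ − v₂²/2g = 277.95 − 217.91 − 0.118 = 59.92 m.
P₂ = ρgψ₂ = 1000 × 9.81 × 59.92 ≈ 588 kPa.

P₂ ≈ 588 kPa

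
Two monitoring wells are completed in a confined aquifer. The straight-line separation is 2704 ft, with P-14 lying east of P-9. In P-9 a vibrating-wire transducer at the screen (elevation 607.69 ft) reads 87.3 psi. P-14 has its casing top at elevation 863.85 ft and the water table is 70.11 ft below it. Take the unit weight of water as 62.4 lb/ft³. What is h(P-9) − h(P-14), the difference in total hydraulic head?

Pressure head at P-9: ψ = 144·P/γ = 144 × 87.3 / 62.4 = 201.46 ft.
Total head at P-9: h = z + ψ = 607.69 + 201.46 = 809.15 ft.
Total head at P-14: h = 863.85 − 70.11 = 793.74 ft.
Head difference: h(P-9) − h(P-14) = 809.15 − 793.74 = 15.41 ft.

Δh ≈ 15.41 ft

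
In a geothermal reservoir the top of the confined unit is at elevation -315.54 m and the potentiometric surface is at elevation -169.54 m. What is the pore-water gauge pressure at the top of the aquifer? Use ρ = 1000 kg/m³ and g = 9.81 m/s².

P ≈ 1430 kPa

Pressure head at the aquifer top: ψ = h − z = -169.54 − (-315.54) = 146.00 m.
P = ρgψ = 1000 × 9.81 × 146.00 = 1432260 Pa ≈ 1430 kPa.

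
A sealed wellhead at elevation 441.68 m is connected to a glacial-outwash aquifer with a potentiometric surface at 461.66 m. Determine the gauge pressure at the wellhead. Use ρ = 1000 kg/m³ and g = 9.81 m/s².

Head above the cap: Δh = 461.66 − 441.68 = 19.98 m.
P = ρgΔh = 1000 × 9.81 × 19.98 = 196004 Pa ≈ 196 kPa.

P ≈ 196 kPa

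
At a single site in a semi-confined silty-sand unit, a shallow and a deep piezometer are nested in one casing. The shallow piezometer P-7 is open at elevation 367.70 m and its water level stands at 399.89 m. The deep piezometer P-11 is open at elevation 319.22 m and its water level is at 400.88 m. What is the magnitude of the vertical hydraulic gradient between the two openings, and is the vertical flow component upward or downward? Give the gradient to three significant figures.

Total head at P-7: h = 399.89 m (water level in the standpipe).
Total head at P-11: h = 400.88 m.
Δh = h(P-7) − h(P-11) = 399.89 − 400.88 = -0.99 m.
Vertical separation Δz = 367.70 − 319.22 = 48.48 m.
|i_v| = |Δh| / Δz = 0.99 / 48.48 = 0.0204.
Head is higher in the deep piezometer, so vertical flow is upward (discharge condition).

|i_v| ≈ 0.0204; vertical flow is upward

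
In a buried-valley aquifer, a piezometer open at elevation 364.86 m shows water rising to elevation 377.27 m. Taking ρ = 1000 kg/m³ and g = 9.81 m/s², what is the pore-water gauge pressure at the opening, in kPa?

P ≈ 122 kPa

Pressure head ψ = h − z = 377.27 − 364.86 = 12.41 m.
P = ρgψ = 1000 × 9.81 × 12.41 = 121742 Pa ≈ 122 kPa.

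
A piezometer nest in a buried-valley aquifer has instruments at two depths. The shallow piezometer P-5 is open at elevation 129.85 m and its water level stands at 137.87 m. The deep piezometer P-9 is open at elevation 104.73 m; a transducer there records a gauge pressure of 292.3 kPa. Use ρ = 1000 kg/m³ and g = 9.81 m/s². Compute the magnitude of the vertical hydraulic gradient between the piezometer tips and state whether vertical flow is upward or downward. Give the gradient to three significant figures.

Total head at P-5: h = 137.87 m (water level in the standpipe).
Pressure head at P-9: ψ = P/(ρg) = 292.3×1000 / (1000 × 9.81) = 29.80 m.
Total head at P-9: h = z + ψ = 104.73 + 29.80 = 134.53 m.
Δh = h(P-5) − h(P-9) = 137.87 − 134.53 = 3.34 m.
Vertical separation Δz = 129.85 − 104.73 = 25.12 m.
|i_v| = |Δh| / Δz = 3.34 / 25.12 = 0.133.
Head is higher in the shallow piezometer, so vertical flow is downward (recharge condition).

|i_v| ≈ 0.133; vertical flow is downward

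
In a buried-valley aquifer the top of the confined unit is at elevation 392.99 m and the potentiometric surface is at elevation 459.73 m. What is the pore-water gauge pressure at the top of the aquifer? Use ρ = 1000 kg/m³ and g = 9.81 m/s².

Pressure head at the aquifer top: ψ = h − z = 459.73 − 392.99 = 66.74 m.
P = ρgψ = 1000 × 9.81 × 66.74 = 654719 Pa ≈ 655 kPa.

P ≈ 655 kPa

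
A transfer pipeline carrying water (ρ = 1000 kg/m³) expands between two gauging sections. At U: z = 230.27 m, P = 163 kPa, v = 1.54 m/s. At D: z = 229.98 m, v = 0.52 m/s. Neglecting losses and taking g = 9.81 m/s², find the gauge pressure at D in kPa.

Pressure head at U: ψ₁ = P₁/(ρg) = 163×1000 / (1000 × 9.81) = 16.62 m.
Velocity heads: v₁²/2g = 1.54²/19.62 = 0.121 m; v₂²/2g = 0.52²/19.62 = 0.014 m.
Total head H = z₁ + ψ₁ + v₁²/2g = 230.27 + 16.62 + 0.121 = 247.01 m.
ψ₂ = H − z₂ − v₂²/2g = 247.01 − 229.98 − 0.014 = 17.02 m.
P₂ = ρgψ₂ = 1000 × 9.81 × 17.02 ≈ 167 kPa.

P₂ ≈ 167 kPa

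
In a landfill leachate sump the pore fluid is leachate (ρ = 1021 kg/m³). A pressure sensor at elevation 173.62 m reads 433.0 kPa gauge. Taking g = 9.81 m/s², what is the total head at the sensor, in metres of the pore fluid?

h ≈ 216.85 m

ψ = P/(ρg) = 433.0×1000 / (1021 × 9.81) = 43.23 m.
h = z + ψ = 173.62 + 43.23 = 216.85 m.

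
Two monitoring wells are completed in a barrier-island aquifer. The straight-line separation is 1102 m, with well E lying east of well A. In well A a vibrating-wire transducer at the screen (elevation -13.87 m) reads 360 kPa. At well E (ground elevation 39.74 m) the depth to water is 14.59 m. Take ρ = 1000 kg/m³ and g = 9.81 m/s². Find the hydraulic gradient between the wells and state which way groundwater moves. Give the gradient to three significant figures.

i ≈ 0.00211; groundwater flows toward the west

Pressure head at well A: ψ = P/(ρg) = 360×1000 / (1000 × 9.81) = 36.70 m.
Total head at well A: h = z + ψ = -13.87 + 36.70 = 22.83 m.
Total head at well E: h = 39.74 − 14.59 = 25.15 m.
Head difference: h(well A) − h(well E) = 22.83 − 25.15 = -2.32 m.
Hydraulic gradient: i = |Δh| / L = 2.32 / 1102 = 0.00211.
Flow is from higher to lower head: from well E toward well A, i.e. toward the west.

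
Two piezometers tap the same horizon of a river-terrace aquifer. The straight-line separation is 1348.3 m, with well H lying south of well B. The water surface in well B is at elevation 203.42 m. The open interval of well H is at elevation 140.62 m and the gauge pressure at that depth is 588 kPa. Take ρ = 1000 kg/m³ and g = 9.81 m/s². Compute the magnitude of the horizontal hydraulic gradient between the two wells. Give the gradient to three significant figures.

Total head at well B: h = 203.42 m (water level in the piezometer is the total head).
Pressure head at well H: ψ = P/(ρg) = 588×1000 / (1000 × 9.81) = 59.94 m.
Total head at well H: h = z + ψ = 140.62 + 59.94 = 200.56 m.
Head difference: h(well B) − h(well H) = 203.42 − 200.56 = 2.86 m.
Hydraulic gradient: i = |Δh| / L = 2.86 / 1348.3 = 0.00212.

i ≈ 0.00212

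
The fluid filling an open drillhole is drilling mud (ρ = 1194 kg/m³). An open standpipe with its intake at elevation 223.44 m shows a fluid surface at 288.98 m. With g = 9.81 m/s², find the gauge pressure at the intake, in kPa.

Pressure head ψ = h − z = 288.98 − 223.44 = 65.54 m.
P = ρgψ = 1194 × 9.81 × 65.54 = 767679 Pa ≈ 768 kPa.

P ≈ 768 kPa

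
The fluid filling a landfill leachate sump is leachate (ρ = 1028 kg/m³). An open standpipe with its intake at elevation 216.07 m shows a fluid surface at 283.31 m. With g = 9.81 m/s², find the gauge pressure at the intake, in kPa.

Pressure head ψ = h − z = 283.31 − 216.07 = 67.24 m.
P = ρgψ = 1028 × 9.81 × 67.24 = 678094 Pa ≈ 678 kPa.

P ≈ 678 kPa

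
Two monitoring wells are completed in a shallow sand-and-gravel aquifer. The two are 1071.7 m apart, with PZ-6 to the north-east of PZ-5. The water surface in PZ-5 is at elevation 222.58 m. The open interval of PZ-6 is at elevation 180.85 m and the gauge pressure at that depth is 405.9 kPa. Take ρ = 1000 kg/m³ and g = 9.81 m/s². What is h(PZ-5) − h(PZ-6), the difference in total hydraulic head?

Total head at PZ-5: h = 222.58 m (water level in the piezometer is the total head).
Pressure head at PZ-6: ψ = P/(ρg) = 405.9×1000 / (1000 × 9.81) = 41.38 m.
Total head at PZ-6: h = z + ψ = 180.85 + 41.38 = 222.23 m.
Head difference: h(PZ-5) − h(PZ-6) = 222.58 − 222.23 = 0.35 m.

Δh ≈ 0.35 m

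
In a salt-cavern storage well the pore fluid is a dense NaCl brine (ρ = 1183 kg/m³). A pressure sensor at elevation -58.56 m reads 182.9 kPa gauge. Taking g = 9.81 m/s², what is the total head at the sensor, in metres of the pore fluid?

ψ = P/(ρg) = 182.9×1000 / (1183 × 9.81) = 15.76 m.
h = z + ψ = -58.56 + 15.76 = -42.80 m.

h ≈ -42.80 m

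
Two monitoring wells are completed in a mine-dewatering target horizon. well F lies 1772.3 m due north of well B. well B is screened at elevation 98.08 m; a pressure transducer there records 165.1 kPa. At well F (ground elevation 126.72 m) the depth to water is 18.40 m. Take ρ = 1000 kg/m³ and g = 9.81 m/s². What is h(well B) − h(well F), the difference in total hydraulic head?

Δh ≈ 6.59 m

Pressure head at well B: ψ = P/(ρg) = 165.1×1000 / (1000 × 9.81) = 16.83 m.
Total head at well B: h = z + ψ = 98.08 + 16.83 = 114.91 m.
Total head at well F: h = 126.72 − 18.40 = 108.32 m.
Head difference: h(well B) − h(well F) = 114.91 − 108.32 = 6.59 m.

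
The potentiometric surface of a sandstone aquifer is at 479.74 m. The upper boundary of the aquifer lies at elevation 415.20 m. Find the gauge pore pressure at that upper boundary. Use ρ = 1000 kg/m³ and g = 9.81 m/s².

P ≈ 633 kPa

Pressure head at the aquifer top: ψ = h − z = 479.74 − 415.20 = 64.54 m.
P = ρgψ = 1000 × 9.81 × 64.54 = 633137 Pa ≈ 633 kPa.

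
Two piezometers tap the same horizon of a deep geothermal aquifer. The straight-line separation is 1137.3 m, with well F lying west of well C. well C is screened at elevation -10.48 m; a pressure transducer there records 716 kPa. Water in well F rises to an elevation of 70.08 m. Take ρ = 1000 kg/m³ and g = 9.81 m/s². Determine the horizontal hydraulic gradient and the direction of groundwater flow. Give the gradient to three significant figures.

Pressure head at well C: ψ = P/(ρg) = 716×1000 / (1000 × 9.81) = 72.99 m.
Total head at well C: h = z + ψ = -10.48 + 72.99 = 62.51 m.
Total head at well F: h = 70.08 m (water level in the piezometer is the total head).
Head difference: h(well C) − h(well F) = 62.51 − 70.08 = -7.57 m.
Hydraulic gradient: i = |Δh| / L = 7.57 / 1137.3 = 0.00666.
Flow is from higher to lower head: from well F toward well C, i.e. toward the east.

i ≈ 0.00666; groundwater flows toward the east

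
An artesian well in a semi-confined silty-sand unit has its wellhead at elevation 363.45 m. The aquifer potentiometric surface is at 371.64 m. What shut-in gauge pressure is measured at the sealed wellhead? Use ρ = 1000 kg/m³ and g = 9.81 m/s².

P ≈ 80.3 kPa

Head above the cap: Δh = 371.64 − 363.45 = 8.19 m.
P = ρgΔh = 1000 × 9.81 × 8.19 = 80344 Pa ≈ 80.3 kPa.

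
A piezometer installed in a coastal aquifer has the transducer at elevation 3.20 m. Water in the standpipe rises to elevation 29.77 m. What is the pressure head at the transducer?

ψ ≈ 26.57 m

Total head h = 29.77 m (the water-surface elevation in the piezometer).
Pressure head ψ = h − z = 29.77 − 3.20 = 26.57 m.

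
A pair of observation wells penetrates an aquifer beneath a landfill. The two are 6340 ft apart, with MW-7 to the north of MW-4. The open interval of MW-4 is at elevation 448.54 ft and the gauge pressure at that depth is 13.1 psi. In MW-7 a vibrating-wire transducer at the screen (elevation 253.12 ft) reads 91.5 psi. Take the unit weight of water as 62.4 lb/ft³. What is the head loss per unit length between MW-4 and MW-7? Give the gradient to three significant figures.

i ≈ 0.00229 ft/ft

Pressure head at MW-4: ψ = 144·P/γ = 144 × 13.1 / 62.4 = 30.23 ft.
Total head at MW-4: h = z + ψ = 448.54 + 30.23 = 478.77 ft.
Pressure head at MW-7: ψ = 144·P/γ = 144 × 91.5 / 62.4 = 211.15 ft.
Total head at MW-7: h = z + ψ = 253.12 + 211.15 = 464.27 ft.
Head difference: h(MW-4) − h(MW-7) = 478.77 − 464.27 = 14.50 ft.
Hydraulic gradient: i = |Δh| / L = 14.50 / 6340 = 0.00229.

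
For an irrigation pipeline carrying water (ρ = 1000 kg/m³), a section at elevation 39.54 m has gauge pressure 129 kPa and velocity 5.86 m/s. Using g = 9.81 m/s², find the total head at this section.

Pressure head ψ = P/(ρg) = 129×1000 / (1000 × 9.81) = 13.15 m.
Velocity head = v²/(2g) = 5.86² / (2 × 9.81) = 1.750 m.
h = z + ψ + v²/(2g) = 39.54 + 13.15 + 1.750 = 54.44 m.

h ≈ 54.44 m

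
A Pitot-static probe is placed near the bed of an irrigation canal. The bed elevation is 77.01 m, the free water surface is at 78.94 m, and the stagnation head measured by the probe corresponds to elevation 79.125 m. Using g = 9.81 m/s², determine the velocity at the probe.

v ≈ 1.91 m/s

Near the bed, under hydrostatic conditions, the piezometric head (z + ψ) equals the free-surface elevation, 78.94 m.
Velocity head = total − piezometric = 79.125 − 78.94 = 0.185 m.
v = √(2g·h_v) = √(2 × 9.81 × 0.185) = 1.91 m/s.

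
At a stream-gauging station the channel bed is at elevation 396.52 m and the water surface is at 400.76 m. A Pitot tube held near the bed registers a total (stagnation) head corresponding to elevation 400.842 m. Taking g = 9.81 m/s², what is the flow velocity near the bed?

v ≈ 1.27 m/s

Near the bed, under hydrostatic conditions, the piezometric head (z + ψ) equals the free-surface elevation, 400.76 m.
Velocity head = total − piezometric = 400.842 − 400.76 = 0.082 m.
v = √(2g·h_v) = √(2 × 9.81 × 0.082) = 1.27 m/s.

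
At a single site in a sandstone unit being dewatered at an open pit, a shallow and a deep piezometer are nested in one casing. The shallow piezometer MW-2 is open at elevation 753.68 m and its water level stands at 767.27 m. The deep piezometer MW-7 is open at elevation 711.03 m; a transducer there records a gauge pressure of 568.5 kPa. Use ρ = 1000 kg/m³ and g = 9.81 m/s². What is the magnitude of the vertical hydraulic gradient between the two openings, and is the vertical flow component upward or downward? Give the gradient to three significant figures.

Total head at MW-2: h = 767.27 m (water level in the standpipe).
Pressure head at MW-7: ψ = P/(ρg) = 568.5×1000 / (1000 × 9.81) = 57.95 m.
Total head at MW-7: h = z + ψ = 711.03 + 57.95 = 768.98 m.
Δh = h(MW-2) − h(MW-7) = 767.27 − 768.98 = -1.71 m.
Vertical separation Δz = 753.68 − 711.03 = 42.65 m.
|i_v| = |Δh| / Δz = 1.71 / 42.65 = 0.0401.
Head is higher in the deep piezometer, so vertical flow is upward (discharge condition).

|i_v| ≈ 0.0401; vertical flow is upward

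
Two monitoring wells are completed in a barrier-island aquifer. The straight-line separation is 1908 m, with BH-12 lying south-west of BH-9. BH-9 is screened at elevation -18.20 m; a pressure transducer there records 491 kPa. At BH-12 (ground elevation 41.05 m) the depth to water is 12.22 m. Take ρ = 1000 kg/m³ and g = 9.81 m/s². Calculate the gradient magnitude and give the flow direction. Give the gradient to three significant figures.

Pressure head at BH-9: ψ = P/(ρg) = 491×1000 / (1000 × 9.81) = 50.05 m.
Total head at BH-9: h = z + ψ = -18.20 + 50.05 = 31.85 m.
Total head at BH-12: h = 41.05 − 12.22 = 28.83 m.
Head difference: h(BH-9) − h(BH-12) = 31.85 − 28.83 = 3.02 m.
Hydraulic gradient: i = |Δh| / L = 3.02 / 1908 = 0.00158.
Flow is from higher to lower head: from BH-9 toward BH-12, i.e. toward the south-west.

i ≈ 0.00158; groundwater flows toward the south-west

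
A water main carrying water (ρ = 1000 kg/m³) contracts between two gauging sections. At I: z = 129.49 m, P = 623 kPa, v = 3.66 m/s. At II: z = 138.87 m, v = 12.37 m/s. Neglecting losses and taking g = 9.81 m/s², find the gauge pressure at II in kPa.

P₂ ≈ 461 kPa

Pressure head at I: ψ₁ = P₁/(ρg) = 623×1000 / (1000 × 9.81) = 63.51 m.
Velocity heads: v₁²/2g = 3.66²/19.62 = 0.683 m; v₂²/2g = 12.37²/19.62 = 7.799 m.
Total head H = z₁ + ψ₁ + v₁²/2g = 129.49 + 63.51 + 0.683 = 193.68 m.
ψ₂ = H − z₂ − v₂²/2g = 193.68 − 138.87 − 7.799 = 47.01 m.
P₂ = ρgψ₂ = 1000 × 9.81 × 47.01 ≈ 461 kPa.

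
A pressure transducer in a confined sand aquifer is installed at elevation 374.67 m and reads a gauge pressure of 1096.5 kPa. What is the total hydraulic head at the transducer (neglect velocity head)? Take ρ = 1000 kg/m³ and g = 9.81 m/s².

ψ = P/(ρg) = 1096.5×1000 / (1000 × 9.81) = 111.77 m.
h = z + ψ = 374.67 + 111.77 = 486.44 m.

h ≈ 486.44 m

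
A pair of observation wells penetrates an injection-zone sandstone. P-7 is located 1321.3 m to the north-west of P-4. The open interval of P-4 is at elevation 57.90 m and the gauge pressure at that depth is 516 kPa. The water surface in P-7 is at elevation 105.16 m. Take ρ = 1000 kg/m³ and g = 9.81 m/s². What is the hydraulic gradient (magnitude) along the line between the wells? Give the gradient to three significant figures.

Pressure head at P-4: ψ = P/(ρg) = 516×1000 / (1000 × 9.81) = 52.60 m.
Total head at P-4: h = z + ψ = 57.90 + 52.60 = 110.50 m.
Total head at P-7: h = 105.16 m (water level in the piezometer is the total head).
Head difference: h(P-4) − h(P-7) = 110.50 − 105.16 = 5.34 m.
Hydraulic gradient: i = |Δh| / L = 5.34 / 1321.3 = 0.00404.

i ≈ 0.00404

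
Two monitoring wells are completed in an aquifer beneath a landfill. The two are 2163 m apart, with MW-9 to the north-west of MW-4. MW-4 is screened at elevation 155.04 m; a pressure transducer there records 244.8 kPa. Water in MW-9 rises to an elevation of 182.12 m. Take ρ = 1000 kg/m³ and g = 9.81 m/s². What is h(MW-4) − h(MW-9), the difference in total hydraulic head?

Δh ≈ -2.13 m

Pressure head at MW-4: ψ = P/(ρg) = 244.8×1000 / (1000 × 9.81) = 24.95 m.
Total head at MW-4: h = z + ψ = 155.04 + 24.95 = 179.99 m.
Total head at MW-9: h = 182.12 m (water level in the piezometer is the total head).
Head difference: h(MW-4) − h(MW-9) = 179.99 − 182.12 = -2.13 m.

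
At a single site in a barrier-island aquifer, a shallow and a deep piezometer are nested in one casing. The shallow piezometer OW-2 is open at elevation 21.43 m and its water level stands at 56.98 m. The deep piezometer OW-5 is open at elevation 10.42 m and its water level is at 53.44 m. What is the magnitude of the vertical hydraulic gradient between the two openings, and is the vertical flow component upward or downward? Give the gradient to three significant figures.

Total head at OW-2: h = 56.98 m (water level in the standpipe).
Total head at OW-5: h = 53.44 m.
Δh = h(OW-2) − h(OW-5) = 56.98 − 53.44 = 3.54 m.
Vertical separation Δz = 21.43 − 10.42 = 11.01 m.
|i_v| = |Δh| / Δz = 3.54 / 11.01 = 0.322.
Head is higher in the shallow piezometer, so vertical flow is downward (recharge condition).

|i_v| ≈ 0.322; vertical flow is downward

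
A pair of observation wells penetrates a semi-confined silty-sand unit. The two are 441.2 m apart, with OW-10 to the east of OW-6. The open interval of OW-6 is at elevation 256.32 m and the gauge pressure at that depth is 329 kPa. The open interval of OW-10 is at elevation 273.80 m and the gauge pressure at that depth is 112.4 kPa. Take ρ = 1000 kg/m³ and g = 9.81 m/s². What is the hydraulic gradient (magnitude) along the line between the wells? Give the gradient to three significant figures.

Pressure head at OW-6: ψ = P/(ρg) = 329×1000 / (1000 × 9.81) = 33.54 m.
Total head at OW-6: h = z + ψ = 256.32 + 33.54 = 289.86 m.
Pressure head at OW-10: ψ = P/(ρg) = 112.4×1000 / (1000 × 9.81) = 11.46 m.
Total head at OW-10: h = z + ψ = 273.80 + 11.46 = 285.26 m.
Head difference: h(OW-6) − h(OW-10) = 289.86 − 285.26 = 4.60 m.
Hydraulic gradient: i = |Δh| / L = 4.60 / 441.2 = 0.0104.

i ≈ 0.0104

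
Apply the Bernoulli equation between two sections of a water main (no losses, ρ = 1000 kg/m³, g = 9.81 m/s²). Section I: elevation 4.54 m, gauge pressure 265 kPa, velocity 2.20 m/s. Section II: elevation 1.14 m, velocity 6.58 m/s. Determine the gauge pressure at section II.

Pressure head at I: ψ₁ = P₁/(ρg) = 265×1000 / (1000 × 9.81) = 27.01 m.
Velocity heads: v₁²/2g = 2.20²/19.62 = 0.247 m; v₂²/2g = 6.58²/19.62 = 2.207 m.
Total head H = z₁ + ψ₁ + v₁²/2g = 4.54 + 27.01 + 0.247 = 31.80 m.
ψ₂ = H − z₂ − v₂²/2g = 31.80 − 1.14 − 2.207 = 28.45 m.
P₂ = ρgψ₂ = 1000 × 9.81 × 28.45 ≈ 279 kPa.

P₂ ≈ 279 kPa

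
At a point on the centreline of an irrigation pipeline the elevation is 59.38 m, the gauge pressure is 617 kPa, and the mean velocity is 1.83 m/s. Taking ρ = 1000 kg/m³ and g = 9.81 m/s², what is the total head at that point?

Pressure head ψ = P/(ρg) = 617×1000 / (1000 × 9.81) = 62.90 m.
Velocity head = v²/(2g) = 1.83² / (2 × 9.81) = 0.171 m.
h = z + ψ + v²/(2g) = 59.38 + 62.90 + 0.171 = 122.45 m.

h ≈ 122.45 m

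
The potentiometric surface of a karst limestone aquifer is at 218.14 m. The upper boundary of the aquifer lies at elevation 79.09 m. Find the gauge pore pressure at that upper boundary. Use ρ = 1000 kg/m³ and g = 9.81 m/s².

Pressure head at the aquifer top: ψ = h − z = 218.14 − 79.09 = 139.05 m.
P = ρgψ = 1000 × 9.81 × 139.05 = 1364080 Pa ≈ 1360 kPa.

P ≈ 1360 kPa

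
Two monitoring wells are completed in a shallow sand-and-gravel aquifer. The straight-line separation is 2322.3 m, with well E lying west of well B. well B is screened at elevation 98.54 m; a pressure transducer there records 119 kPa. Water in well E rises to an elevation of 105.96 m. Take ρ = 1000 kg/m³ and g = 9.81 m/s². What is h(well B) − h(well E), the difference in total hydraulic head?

Pressure head at well B: ψ = P/(ρg) = 119×1000 / (1000 × 9.81) = 12.13 m.
Total head at well B: h = z + ψ = 98.54 + 12.13 = 110.67 m.
Total head at well E: h = 105.96 m (water level in the piezometer is the total head).
Head difference: h(well B) − h(well E) = 110.67 − 105.96 = 4.71 m.

Δh ≈ 4.71 m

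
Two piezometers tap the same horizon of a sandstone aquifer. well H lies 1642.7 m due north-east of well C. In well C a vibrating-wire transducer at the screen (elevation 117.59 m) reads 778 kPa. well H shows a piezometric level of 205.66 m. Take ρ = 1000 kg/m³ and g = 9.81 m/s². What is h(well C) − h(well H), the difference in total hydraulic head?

Δh ≈ -8.76 m

Pressure head at well C: ψ = P/(ρg) = 778×1000 / (1000 × 9.81) = 79.31 m.
Total head at well C: h = z + ψ = 117.59 + 79.31 = 196.90 m.
Total head at well H: h = 205.66 m (water level in the piezometer is the total head).
Head difference: h(well C) − h(well H) = 196.90 − 205.66 = -8.76 m.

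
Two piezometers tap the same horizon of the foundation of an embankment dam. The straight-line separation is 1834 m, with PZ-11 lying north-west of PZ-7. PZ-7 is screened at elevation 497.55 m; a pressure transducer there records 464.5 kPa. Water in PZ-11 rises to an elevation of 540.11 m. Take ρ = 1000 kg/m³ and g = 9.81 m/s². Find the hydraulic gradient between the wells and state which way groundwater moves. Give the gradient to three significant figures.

Pressure head at PZ-7: ψ = P/(ρg) = 464.5×1000 / (1000 × 9.81) = 47.35 m.
Total head at PZ-7: h = z + ψ = 497.55 + 47.35 = 544.90 m.
Total head at PZ-11: h = 540.11 m (water level in the piezometer is the total head).
Head difference: h(PZ-7) − h(PZ-11) = 544.90 − 540.11 = 4.79 m.
Hydraulic gradient: i = |Δh| / L = 4.79 / 1834 = 0.00261.
Flow is from higher to lower head: from PZ-7 toward PZ-11, i.e. toward the north-west.

i ≈ 0.00261; groundwater flows toward the north-west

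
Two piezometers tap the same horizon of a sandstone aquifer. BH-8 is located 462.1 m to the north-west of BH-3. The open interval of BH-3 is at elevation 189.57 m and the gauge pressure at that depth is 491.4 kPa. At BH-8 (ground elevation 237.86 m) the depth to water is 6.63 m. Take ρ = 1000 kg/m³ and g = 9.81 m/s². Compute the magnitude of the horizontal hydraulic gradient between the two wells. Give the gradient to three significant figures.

Pressure head at BH-3: ψ = P/(ρg) = 491.4×1000 / (1000 × 9.81) = 50.09 m.
Total head at BH-3: h = z + ψ = 189.57 + 50.09 = 239.66 m.
Total head at BH-8: h = 237.86 − 6.63 = 231.23 m.
Head difference: h(BH-3) − h(BH-8) = 239.66 − 231.23 = 8.43 m.
Hydraulic gradient: i = |Δh| / L = 8.43 / 462.1 = 0.0182.

i ≈ 0.0182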